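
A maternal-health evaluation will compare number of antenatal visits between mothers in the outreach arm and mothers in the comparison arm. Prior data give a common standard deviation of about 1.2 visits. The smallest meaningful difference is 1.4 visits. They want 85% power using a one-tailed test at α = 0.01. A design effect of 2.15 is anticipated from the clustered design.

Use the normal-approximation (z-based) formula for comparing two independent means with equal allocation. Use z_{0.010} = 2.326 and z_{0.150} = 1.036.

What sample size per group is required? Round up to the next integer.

n = 36 per group

n = (z_α + z_β)² · (σ₁² + σ₂²) / δ²
  = (2.326 + 1.036)² · (2·1.2² = 2.88) / 1.4²
  = 11.3030 · 2.88 / 1.96
  = 16.61
Design effect: 2.15 × 16.61 = 35.71.
Round up → n = 36 per group.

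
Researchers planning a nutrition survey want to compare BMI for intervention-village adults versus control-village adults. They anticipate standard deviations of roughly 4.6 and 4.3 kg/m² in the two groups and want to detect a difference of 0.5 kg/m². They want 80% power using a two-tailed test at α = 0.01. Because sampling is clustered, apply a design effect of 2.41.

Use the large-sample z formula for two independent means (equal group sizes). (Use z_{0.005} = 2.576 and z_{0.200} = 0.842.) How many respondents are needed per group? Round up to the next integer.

n = (z_{α/2} + z_β)² · (σ₁² + σ₂²) / δ²
  = (2.576 + 0.842)² · (4.6² + 4.3² = 39.65) / 0.5²
  = 11.6827 · 39.65 / 0.25
  = 1852.88
Design effect: 2.41 × 1852.88 = 4465.44.
Round up → n = 4466 per group.

n = 4466 per group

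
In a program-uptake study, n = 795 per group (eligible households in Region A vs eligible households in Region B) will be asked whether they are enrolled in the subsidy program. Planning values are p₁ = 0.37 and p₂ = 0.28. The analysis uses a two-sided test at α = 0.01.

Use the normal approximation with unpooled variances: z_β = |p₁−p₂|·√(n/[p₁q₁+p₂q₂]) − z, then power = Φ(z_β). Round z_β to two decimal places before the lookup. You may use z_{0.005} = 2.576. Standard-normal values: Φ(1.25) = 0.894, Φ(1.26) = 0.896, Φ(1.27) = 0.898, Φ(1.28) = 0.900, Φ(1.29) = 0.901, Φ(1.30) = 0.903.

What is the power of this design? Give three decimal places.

z_β = |p₁−p₂|·√(n/[p₁q₁+p₂q₂]) − z_{α/2}
    = 0.09 · √(795/0.4347) − 2.576
    = 0.09 · 42.7650 − 2.576
    = 3.8489 − 2.576 = 1.2729 → 1.27
Power = Φ(1.27) = 0.898.

Power ≈ 0.898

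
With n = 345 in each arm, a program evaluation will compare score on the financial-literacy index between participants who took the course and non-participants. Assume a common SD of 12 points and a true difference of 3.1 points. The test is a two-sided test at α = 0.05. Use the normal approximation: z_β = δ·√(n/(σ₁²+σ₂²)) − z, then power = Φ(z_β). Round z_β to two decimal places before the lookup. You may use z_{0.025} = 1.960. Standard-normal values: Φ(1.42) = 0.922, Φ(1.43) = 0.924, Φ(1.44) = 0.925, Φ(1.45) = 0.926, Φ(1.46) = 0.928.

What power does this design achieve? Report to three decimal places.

Power ≈ 0.924

z_β = δ·√(n/(σ₁²+σ₂²)) − z_{α/2}
    = 3.1 · √(345/288) − 1.960
    = 3.1 · 1.09449 − 1.960
    = 3.3929 − 1.960 = 1.4329 → 1.43
Power = Φ(1.43) = 0.924.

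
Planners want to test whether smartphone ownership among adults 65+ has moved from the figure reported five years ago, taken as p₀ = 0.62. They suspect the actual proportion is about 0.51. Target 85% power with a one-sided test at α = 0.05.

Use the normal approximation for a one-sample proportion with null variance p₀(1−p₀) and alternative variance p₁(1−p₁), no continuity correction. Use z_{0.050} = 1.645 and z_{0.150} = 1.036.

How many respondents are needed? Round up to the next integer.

n = [z_α·√(p₀q₀) + z_β·√(p₁q₁)]² / (p₁ − p₀)²
  = [1.645·√(0.62·0.38) + 1.036·√(0.51·0.49)]² / (-0.11)²
  = [1.645·0.4854 + 1.036·0.4999]² / 0.0121
  = [1.3164]² / 0.0121
  = 143.21
Round up → n = 144.

n = 144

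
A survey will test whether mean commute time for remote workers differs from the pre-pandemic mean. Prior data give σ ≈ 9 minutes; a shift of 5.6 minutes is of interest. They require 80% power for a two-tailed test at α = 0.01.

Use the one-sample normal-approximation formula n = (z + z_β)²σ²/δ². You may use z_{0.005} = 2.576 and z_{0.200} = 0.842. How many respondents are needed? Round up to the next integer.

n = 31

n = (z_{α/2} + z_β)² · σ² / δ²
  = (2.576 + 0.842)² · 9² / 5.6²
  = 11.6827 · 81 / 31.36
  = 30.18
Round up → n = 31.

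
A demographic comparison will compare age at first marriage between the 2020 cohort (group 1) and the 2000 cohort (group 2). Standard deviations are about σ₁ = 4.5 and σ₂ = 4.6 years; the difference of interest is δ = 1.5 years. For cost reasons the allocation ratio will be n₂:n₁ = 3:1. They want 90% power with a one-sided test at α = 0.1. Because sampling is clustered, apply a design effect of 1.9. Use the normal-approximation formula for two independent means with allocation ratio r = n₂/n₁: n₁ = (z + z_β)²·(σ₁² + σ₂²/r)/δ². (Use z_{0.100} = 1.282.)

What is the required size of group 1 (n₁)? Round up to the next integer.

n₁ = (z_α + z_β)² · (σ₁² + σ₂²/r) / δ²
   = (1.282 + 1.282)² · (4.5² + 4.6²/3) / 1.5²
   = 6.5741 · (20.25 + 7.0533) / 2.25
   = 6.5741 · 27.3033 / 2.25
   = 79.78
Design effect: 1.9 × 79.78 = 151.57.
Round up → n₁ = 152; n₂ = r·n₁ = 3 × 152 = 456.

n₁ = 152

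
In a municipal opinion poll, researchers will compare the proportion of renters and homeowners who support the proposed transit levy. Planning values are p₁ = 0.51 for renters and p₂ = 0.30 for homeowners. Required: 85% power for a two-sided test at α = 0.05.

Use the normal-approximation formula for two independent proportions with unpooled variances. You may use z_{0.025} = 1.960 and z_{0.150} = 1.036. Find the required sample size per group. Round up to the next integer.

n = 94 per group

n = (z_{α/2} + z_β)² · [p₁(1−p₁) + p₂(1−p₂)] / (p₁ − p₂)²
  = (1.960 + 1.036)² · (0.51·0.49 + 0.30·0.70) / (0.21)²
  = (2.996)² · (0.2499 + 0.2100) / 0.0441
  = 8.9760 · 0.4599 / 0.0441
  = 93.61
Round up → n = 94 per group.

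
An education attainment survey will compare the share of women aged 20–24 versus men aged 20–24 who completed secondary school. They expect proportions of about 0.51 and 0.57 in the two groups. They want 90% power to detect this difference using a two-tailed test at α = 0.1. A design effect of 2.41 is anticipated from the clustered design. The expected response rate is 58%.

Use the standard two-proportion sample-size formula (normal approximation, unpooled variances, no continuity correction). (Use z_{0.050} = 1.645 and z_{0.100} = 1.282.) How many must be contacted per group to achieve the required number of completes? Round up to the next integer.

n = 4895 per group

n = (z_{α/2} + z_β)² · [p₁(1−p₁) + p₂(1−p₂)] / (p₁ − p₂)²
  = (1.645 + 1.282)² · (0.51·0.49 + 0.57·0.43) / (-0.06)²
  = (2.927)² · (0.2499 + 0.2451) / 0.0036
  = 8.5673 · 0.4950 / 0.0036
  = 1178.01
Design effect: 2.41 × 1178.01 = 2839.00.
Adjust for 58% response: 2839.00 / 0.58 = 4894.83.
Round up → n = 4895 per group.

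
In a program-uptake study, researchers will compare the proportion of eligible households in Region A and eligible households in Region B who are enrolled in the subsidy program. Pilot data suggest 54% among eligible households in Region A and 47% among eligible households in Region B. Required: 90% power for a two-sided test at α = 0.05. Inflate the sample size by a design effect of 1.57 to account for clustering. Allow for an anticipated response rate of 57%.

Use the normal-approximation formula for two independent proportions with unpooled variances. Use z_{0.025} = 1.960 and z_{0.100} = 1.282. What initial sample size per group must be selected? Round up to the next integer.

n = (z_{α/2} + z_β)² · [p₁(1−p₁) + p₂(1−p₂)] / (p₁ − p₂)²
  = (1.960 + 1.282)² · (0.54·0.46 + 0.47·0.53) / (0.07)²
  = (3.242)² · (0.2484 + 0.2491) / 0.0049
  = 10.5106 · 0.4975 / 0.0049
  = 1067.14
Design effect: 1.57 × 1067.14 = 1675.42.
Adjust for 57% response: 1675.42 / 0.57 = 2939.33.
Round up → n = 2940 per group.

n = 2940 per group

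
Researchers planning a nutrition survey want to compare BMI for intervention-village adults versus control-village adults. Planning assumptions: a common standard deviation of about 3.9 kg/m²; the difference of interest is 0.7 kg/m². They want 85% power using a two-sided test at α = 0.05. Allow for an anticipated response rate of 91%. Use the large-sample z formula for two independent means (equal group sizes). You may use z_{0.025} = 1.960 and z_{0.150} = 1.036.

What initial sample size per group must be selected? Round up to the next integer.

n = (z_{α/2} + z_β)² · (σ₁² + σ₂²) / δ²
  = (1.960 + 1.036)² · (2·3.9² = 30.42) / 0.7²
  = 8.9760 · 30.42 / 0.49
  = 557.25
Adjust for 91% response: 557.25 / 0.91 = 612.36.
Round up → n = 613 per group.

n = 613 per group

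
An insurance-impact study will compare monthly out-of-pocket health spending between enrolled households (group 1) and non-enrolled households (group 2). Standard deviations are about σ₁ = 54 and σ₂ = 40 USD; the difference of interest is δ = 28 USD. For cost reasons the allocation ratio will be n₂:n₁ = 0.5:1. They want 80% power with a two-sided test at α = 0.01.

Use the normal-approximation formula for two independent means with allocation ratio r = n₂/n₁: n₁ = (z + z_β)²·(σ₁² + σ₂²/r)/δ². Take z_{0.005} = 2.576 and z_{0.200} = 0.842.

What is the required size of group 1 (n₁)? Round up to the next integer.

n₁ = (z_{α/2} + z_β)² · (σ₁² + σ₂²/r) / δ²
   = (2.576 + 0.842)² · (54² + 40²/0.5) / 28²
   = 11.6827 · (2916 + 3200) / 784
   = 11.6827 · 6116 / 784
   = 91.14
Round up → n₁ = 92; n₂ = r·n₁ = 0.5 × 92 = 46.

n₁ = 92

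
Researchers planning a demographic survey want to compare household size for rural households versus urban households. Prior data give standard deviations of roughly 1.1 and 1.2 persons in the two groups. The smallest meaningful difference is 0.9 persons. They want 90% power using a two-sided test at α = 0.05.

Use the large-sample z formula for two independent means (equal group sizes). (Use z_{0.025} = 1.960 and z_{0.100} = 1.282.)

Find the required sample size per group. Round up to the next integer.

n = 35 per group

n = (z_{α/2} + z_β)² · (σ₁² + σ₂²) / δ²
  = (1.960 + 1.282)² · (1.1² + 1.2² = 2.65) / 0.9²
  = 10.5106 · 2.65 / 0.81
  = 34.39
Round up → n = 35 per group.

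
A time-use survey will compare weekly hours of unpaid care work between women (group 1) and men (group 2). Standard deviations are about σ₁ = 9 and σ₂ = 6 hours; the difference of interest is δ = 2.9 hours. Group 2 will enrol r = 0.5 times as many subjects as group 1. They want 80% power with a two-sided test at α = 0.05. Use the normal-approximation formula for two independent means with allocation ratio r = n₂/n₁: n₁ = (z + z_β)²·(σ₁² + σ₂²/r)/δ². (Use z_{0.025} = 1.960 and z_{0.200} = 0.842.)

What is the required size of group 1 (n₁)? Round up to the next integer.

n₁ = 143

n₁ = (z_{α/2} + z_β)² · (σ₁² + σ₂²/r) / δ²
   = (1.960 + 0.842)² · (9² + 6²/0.5) / 2.9²
   = 7.8512 · (81 + 72) / 8.41
   = 7.8512 · 153 / 8.41
   = 142.83
Round up → n₁ = 143; n₂ = r·n₁ = 0.5 × 143 = 72.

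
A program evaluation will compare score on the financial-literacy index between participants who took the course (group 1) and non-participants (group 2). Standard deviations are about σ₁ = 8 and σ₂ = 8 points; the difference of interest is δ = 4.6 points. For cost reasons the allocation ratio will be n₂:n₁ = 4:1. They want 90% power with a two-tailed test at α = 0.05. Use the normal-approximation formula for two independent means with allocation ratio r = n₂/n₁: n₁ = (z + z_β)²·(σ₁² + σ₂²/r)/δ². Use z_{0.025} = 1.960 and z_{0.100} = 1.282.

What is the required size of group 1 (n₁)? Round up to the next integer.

n₁ = (z_{α/2} + z_β)² · (σ₁² + σ₂²/r) / δ²
   = (1.960 + 1.282)² · (8² + 8²/4) / 4.6²
   = 10.5106 · (64 + 16) / 21.16
   = 10.5106 · 80 / 21.16
   = 39.74
Round up → n₁ = 40; n₂ = r·n₁ = 4 × 40 = 160.

n₁ = 40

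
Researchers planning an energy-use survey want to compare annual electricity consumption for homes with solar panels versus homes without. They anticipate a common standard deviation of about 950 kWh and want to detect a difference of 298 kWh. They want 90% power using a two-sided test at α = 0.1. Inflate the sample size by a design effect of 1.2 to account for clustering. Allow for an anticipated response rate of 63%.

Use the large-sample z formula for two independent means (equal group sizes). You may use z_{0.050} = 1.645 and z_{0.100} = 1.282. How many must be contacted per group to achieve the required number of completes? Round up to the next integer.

n = 332 per group

n = (z_{α/2} + z_β)² · (σ₁² + σ₂²) / δ²
  = (1.645 + 1.282)² · (2·950² = 1805000) / 298²
  = 8.5673 · 1805000 / 88804
  = 174.14
Design effect: 1.2 × 174.14 = 208.96.
Adjust for 63% response: 208.96 / 0.63 = 331.69.
Round up → n = 332 per group.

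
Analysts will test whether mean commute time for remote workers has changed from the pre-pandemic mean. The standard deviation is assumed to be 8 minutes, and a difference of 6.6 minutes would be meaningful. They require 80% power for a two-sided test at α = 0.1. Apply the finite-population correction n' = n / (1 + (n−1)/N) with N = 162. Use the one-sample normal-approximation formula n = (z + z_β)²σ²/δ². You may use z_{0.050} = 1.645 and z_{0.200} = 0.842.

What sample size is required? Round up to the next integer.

n = 9

n = (z_{α/2} + z_β)² · σ² / δ²
  = (1.645 + 0.842)² · 8² / 6.6²
  = 6.1852 · 64 / 43.56
  = 9.09
Finite-population correction (N = 162): 9.09 / (1 + (9.09 − 1)/162) = 8.66.
Round up → n = 9.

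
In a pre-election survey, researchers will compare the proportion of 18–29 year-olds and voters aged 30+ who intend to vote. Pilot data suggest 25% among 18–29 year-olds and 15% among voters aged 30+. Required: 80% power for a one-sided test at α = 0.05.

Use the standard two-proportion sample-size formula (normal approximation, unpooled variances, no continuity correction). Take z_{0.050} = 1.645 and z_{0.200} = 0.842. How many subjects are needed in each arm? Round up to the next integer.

n = (z_α + z_β)² · [p₁(1−p₁) + p₂(1−p₂)] / (p₁ − p₂)²
  = (1.645 + 0.842)² · (0.25·0.75 + 0.15·0.85) / (0.10)²
  = (2.487)² · (0.1875 + 0.1275) / 0.0100
  = 6.1852 · 0.3150 / 0.0100
  = 194.83
Round up → n = 195 per group.

n = 195 per group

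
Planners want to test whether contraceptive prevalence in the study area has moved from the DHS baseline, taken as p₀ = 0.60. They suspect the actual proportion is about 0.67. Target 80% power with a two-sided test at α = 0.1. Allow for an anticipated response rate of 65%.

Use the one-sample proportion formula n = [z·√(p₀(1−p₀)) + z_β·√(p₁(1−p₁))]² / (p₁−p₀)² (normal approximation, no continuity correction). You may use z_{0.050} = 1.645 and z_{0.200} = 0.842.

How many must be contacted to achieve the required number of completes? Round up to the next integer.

n = [z_{α/2}·√(p₀q₀) + z_β·√(p₁q₁)]² / (p₁ − p₀)²
  = [1.645·√(0.60·0.40) + 0.842·√(0.67·0.33)]² / (0.07)²
  = [1.645·0.4899 + 0.842·0.4702]² / 0.0049
  = [1.2018]² / 0.0049
  = 294.76
Adjust for 65% response: 294.76 / 0.65 = 453.48.
Round up → n = 454.

n = 454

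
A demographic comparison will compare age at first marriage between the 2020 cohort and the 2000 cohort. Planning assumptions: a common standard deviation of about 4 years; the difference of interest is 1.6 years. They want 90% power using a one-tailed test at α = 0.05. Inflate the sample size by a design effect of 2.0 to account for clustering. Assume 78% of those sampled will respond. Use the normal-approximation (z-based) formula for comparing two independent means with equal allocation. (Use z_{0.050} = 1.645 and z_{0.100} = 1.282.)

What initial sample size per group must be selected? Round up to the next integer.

n = (z_α + z_β)² · (σ₁² + σ₂²) / δ²
  = (1.645 + 1.282)² · (2·4² = 32) / 1.6²
  = 8.5673 · 32 / 2.56
  = 107.09
Design effect: 2.0 × 107.09 = 214.18.
Adjust for 78% response: 214.18 / 0.78 = 274.59.
Round up → n = 275 per group.

n = 275 per group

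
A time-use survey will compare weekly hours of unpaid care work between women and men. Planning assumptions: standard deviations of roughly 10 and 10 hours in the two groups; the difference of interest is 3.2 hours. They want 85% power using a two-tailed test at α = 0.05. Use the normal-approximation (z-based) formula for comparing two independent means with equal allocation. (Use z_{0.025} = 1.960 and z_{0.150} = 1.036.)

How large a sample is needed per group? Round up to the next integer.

n = 176 per group

n = (z_{α/2} + z_β)² · (σ₁² + σ₂²) / δ²
  = (1.960 + 1.036)² · (10² + 10² = 200) / 3.2²
  = 8.9760 · 200 / 10.24
  = 175.31
Round up → n = 176 per group.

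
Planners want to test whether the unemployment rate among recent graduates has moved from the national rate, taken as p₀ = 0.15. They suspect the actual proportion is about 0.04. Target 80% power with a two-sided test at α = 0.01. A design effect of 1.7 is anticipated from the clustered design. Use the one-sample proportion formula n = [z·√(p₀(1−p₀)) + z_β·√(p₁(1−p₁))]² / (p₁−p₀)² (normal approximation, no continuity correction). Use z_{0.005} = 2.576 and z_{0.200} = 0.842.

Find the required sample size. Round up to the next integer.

n = 166

n = [z_{α/2}·√(p₀q₀) + z_β·√(p₁q₁)]² / (p₁ − p₀)²
  = [2.576·√(0.15·0.85) + 0.842·√(0.04·0.96)]² / (-0.11)²
  = [2.576·0.3571 + 0.842·0.1960]² / 0.0121
  = [1.0848]² / 0.0121
  = 97.26
Design effect: 1.7 × 97.26 = 165.34.
Round up → n = 166.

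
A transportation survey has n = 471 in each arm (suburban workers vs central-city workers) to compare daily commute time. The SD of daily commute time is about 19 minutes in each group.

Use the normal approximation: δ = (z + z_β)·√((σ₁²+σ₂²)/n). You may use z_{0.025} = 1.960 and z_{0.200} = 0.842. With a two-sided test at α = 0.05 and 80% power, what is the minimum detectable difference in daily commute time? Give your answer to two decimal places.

δ = (z_{α/2} + z_β) · √((σ₁²+σ₂²)/n)
  = (1.960 + 0.842) · √(722/471)
  = 2.802 · √1.5329
  = 2.802 · 1.2381
  = 3.4692

Minimum detectable difference ≈ 3.47 minutes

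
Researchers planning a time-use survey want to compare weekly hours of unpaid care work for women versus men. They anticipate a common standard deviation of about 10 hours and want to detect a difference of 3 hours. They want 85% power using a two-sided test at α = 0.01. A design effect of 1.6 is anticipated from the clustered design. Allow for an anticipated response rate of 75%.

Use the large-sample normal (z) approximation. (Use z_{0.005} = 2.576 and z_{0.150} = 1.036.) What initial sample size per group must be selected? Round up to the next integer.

n = 619 per group

n = (z_{α/2} + z_β)² · (σ₁² + σ₂²) / δ²
  = (2.576 + 1.036)² · (2·10² = 200) / 3²
  = 13.0465 · 200 / 9
  = 289.92
Design effect: 1.6 × 289.92 = 463.88.
Adjust for 75% response: 463.88 / 0.75 = 618.50.
Round up → n = 619 per group.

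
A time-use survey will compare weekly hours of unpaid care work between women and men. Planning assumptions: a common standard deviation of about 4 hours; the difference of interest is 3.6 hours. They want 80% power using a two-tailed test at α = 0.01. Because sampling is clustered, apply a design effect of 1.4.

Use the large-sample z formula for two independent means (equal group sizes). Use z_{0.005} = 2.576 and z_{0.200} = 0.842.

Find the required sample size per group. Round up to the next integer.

n = (z_{α/2} + z_β)² · (σ₁² + σ₂²) / δ²
  = (2.576 + 0.842)² · (2·4² = 32) / 3.6²
  = 11.6827 · 32 / 12.96
  = 28.85
Design effect: 1.4 × 28.85 = 40.38.
Round up → n = 41 per group.

n = 41 per group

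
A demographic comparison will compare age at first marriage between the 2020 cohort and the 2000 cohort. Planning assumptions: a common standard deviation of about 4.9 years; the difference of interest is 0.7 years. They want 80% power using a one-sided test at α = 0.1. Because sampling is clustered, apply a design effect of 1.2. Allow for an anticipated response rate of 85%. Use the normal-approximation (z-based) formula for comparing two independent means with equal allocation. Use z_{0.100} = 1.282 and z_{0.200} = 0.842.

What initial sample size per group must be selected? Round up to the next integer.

n = 625 per group

n = (z_α + z_β)² · (σ₁² + σ₂²) / δ²
  = (1.282 + 0.842)² · (2·4.9² = 48.02) / 0.7²
  = 4.5114 · 48.02 / 0.49
  = 442.11
Design effect: 1.2 × 442.11 = 530.54.
Adjust for 85% response: 530.54 / 0.85 = 624.16.
Round up → n = 625 per group.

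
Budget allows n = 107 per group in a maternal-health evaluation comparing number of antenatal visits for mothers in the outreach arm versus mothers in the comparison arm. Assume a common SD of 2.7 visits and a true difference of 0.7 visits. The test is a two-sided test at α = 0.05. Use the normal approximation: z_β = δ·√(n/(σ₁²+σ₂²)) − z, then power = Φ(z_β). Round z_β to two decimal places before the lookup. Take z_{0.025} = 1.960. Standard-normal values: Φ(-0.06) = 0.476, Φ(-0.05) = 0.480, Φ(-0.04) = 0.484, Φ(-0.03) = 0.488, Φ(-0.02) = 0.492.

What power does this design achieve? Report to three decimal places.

z_β = δ·√(n/(σ₁²+σ₂²)) − z_{α/2}
    = 0.7 · √(107/14.58) − 1.960
    = 0.7 · 2.70903 − 1.960
    = 1.8963 − 1.960 = -0.0637 → -0.06
Power = Φ(-0.06) = 0.476.

Power ≈ 0.476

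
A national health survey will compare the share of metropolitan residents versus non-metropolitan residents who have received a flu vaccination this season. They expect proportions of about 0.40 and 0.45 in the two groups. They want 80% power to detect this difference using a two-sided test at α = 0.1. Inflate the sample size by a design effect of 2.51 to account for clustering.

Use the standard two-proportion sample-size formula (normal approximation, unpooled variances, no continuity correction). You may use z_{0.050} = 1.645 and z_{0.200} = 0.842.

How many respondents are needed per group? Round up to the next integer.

n = 3028 per group

n = (z_{α/2} + z_β)² · [p₁(1−p₁) + p₂(1−p₂)] / (p₁ − p₂)²
  = (1.645 + 0.842)² · (0.40·0.60 + 0.45·0.55) / (-0.05)²
  = (2.487)² · (0.2400 + 0.2475) / 0.0025
  = 6.1852 · 0.4875 / 0.0025
  = 1206.11
Design effect: 2.51 × 1206.11 = 3027.33.
Round up → n = 3028 per group.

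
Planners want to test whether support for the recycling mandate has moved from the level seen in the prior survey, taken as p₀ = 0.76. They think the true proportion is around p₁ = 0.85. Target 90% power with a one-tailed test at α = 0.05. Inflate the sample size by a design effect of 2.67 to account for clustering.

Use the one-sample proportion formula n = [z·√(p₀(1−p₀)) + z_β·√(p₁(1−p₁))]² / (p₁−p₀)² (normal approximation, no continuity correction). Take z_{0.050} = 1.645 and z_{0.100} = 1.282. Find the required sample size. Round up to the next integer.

n = 444

n = [z_α·√(p₀q₀) + z_β·√(p₁q₁)]² / (p₁ − p₀)²
  = [1.645·√(0.76·0.24) + 1.282·√(0.85·0.15)]² / (0.09)²
  = [1.645·0.4271 + 1.282·0.3571]² / 0.0081
  = [1.1603]² / 0.0081
  = 166.21
Design effect: 2.67 × 166.21 = 443.79.
Round up → n = 444.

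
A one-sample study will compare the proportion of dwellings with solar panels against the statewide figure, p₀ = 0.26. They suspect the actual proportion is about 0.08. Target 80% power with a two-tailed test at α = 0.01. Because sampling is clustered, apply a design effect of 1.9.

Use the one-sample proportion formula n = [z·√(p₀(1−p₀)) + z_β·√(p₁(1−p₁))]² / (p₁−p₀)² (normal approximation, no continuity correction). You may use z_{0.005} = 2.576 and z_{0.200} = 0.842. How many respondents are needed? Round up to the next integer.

n = 109

n = [z_{α/2}·√(p₀q₀) + z_β·√(p₁q₁)]² / (p₁ − p₀)²
  = [2.576·√(0.26·0.74) + 0.842·√(0.08·0.92)]² / (-0.18)²
  = [2.576·0.4386 + 0.842·0.2713]² / 0.0324
  = [1.3584]² / 0.0324
  = 56.95
Design effect: 1.9 × 56.95 = 108.20.
Round up → n = 109.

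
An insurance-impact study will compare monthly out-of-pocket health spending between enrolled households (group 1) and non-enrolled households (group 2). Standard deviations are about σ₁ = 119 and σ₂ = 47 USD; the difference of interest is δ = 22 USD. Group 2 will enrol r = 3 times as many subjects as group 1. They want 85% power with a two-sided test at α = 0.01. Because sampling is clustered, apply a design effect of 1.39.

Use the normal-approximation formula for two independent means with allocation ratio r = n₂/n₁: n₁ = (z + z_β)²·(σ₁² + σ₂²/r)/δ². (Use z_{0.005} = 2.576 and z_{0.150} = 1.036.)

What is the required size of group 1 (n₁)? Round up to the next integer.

n₁ = 559

n₁ = (z_{α/2} + z_β)² · (σ₁² + σ₂²/r) / δ²
   = (2.576 + 1.036)² · (119² + 47²/3) / 22²
   = 13.0465 · (14161 + 736.3333) / 484
   = 13.0465 · 14897.3 / 484
   = 401.57
Design effect: 1.39 × 401.57 = 558.18.
Round up → n₁ = 559; n₂ = r·n₁ = 3 × 559 = 1677.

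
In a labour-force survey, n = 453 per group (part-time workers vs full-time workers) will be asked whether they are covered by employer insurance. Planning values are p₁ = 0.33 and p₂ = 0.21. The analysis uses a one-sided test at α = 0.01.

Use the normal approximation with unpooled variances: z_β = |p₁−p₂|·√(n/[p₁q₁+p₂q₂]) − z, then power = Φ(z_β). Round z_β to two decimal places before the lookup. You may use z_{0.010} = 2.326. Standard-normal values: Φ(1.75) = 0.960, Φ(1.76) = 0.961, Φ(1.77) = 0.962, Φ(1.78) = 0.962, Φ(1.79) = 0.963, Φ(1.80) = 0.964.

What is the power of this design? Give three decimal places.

z_β = |p₁−p₂|·√(n/[p₁q₁+p₂q₂]) − z_α
    = 0.12 · √(453/0.3870) − 2.326
    = 0.12 · 34.2132 − 2.326
    = 4.1056 − 2.326 = 1.7796 → 1.78
Power = Φ(1.78) = 0.962.

Power ≈ 0.962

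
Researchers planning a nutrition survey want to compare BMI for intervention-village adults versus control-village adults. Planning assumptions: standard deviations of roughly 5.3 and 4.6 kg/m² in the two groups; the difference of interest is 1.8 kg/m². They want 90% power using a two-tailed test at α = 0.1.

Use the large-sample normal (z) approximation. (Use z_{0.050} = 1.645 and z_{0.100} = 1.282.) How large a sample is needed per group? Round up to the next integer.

n = (z_{α/2} + z_β)² · (σ₁² + σ₂²) / δ²
  = (1.645 + 1.282)² · (5.3² + 4.6² = 49.25) / 1.8²
  = 8.5673 · 49.25 / 3.24
  = 130.23
Round up → n = 131 per group.

n = 131 per group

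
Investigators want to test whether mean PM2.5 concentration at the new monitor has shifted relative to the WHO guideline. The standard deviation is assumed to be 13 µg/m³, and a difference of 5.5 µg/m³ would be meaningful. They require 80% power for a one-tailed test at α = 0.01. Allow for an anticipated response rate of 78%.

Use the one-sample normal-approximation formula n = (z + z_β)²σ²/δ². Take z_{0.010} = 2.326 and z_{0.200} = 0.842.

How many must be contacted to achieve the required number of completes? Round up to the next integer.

n = (z_α + z_β)² · σ² / δ²
  = (2.326 + 0.842)² · 13² / 5.5²
  = 10.0362 · 169 / 30.25
  = 56.07
Adjust for 78% response: 56.07 / 0.78 = 71.88.
Round up → n = 72.

n = 72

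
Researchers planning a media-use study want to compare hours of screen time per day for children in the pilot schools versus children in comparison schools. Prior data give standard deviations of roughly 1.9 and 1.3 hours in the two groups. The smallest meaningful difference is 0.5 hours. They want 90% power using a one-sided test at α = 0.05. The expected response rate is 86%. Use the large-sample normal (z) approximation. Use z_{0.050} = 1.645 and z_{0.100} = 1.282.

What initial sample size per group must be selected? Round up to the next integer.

n = 212 per group

n = (z_α + z_β)² · (σ₁² + σ₂²) / δ²
  = (1.645 + 1.282)² · (1.9² + 1.3² = 5.3) / 0.5²
  = 8.5673 · 5.3 / 0.25
  = 181.63
Adjust for 86% response: 181.63 / 0.86 = 211.19.
Round up → n = 212 per group.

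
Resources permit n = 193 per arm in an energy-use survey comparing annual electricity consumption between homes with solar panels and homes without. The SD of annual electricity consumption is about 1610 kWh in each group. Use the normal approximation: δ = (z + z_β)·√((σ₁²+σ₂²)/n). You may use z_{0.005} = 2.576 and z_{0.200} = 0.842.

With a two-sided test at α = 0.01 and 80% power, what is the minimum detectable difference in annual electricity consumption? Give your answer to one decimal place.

Minimum detectable difference ≈ 560.2 kWh

δ = (z_{α/2} + z_β) · √((σ₁²+σ₂²)/n)
  = (2.576 + 0.842) · √(5184200/193)
  = 3.418 · √26861.1
  = 3.418 · 163.8937
  = 560.1886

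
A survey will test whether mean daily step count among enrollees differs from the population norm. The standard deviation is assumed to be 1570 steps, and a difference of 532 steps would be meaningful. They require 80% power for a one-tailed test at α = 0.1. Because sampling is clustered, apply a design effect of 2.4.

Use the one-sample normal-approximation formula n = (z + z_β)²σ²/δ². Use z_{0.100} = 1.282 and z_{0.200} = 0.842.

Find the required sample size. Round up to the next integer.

n = 95

n = (z_α + z_β)² · σ² / δ²
  = (1.282 + 0.842)² · 1570² / 532²
  = 4.5114 · 2464900 / 283024
  = 39.29
Design effect: 2.4 × 39.29 = 94.30.
Round up → n = 95.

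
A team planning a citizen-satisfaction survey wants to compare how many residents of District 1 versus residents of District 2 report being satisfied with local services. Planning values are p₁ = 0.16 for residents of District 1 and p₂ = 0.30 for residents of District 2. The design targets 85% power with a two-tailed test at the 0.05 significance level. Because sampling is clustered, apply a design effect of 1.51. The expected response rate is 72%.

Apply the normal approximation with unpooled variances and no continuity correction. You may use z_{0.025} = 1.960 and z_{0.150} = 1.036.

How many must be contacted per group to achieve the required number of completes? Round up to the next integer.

n = 331 per group

n = (z_{α/2} + z_β)² · [p₁(1−p₁) + p₂(1−p₂)] / (p₁ − p₂)²
  = (1.960 + 1.036)² · (0.16·0.84 + 0.30·0.70) / (-0.14)²
  = (2.996)² · (0.1344 + 0.2100) / 0.0196
  = 8.9760 · 0.3444 / 0.0196
  = 157.72
Design effect: 1.51 × 157.72 = 238.16.
Adjust for 72% response: 238.16 / 0.72 = 330.78.
Round up → n = 331 per group.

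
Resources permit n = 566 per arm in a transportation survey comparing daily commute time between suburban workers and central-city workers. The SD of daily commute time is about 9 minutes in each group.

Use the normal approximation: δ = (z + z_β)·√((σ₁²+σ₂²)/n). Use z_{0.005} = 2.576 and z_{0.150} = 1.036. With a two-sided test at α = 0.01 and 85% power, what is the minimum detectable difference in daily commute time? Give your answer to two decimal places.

δ = (z_{α/2} + z_β) · √((σ₁²+σ₂²)/n)
  = (2.576 + 1.036) · √(162/566)
  = 3.612 · √0.28622
  = 3.612 · 0.5350
  = 1.9324

Minimum detectable difference ≈ 1.93 minutes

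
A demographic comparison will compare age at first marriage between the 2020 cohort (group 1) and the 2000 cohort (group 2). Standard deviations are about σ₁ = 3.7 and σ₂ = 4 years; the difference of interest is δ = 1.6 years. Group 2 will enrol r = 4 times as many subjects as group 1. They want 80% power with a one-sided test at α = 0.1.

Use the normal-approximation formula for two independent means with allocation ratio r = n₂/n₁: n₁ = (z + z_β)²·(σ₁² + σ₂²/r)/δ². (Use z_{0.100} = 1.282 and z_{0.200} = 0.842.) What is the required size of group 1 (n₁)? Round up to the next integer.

n₁ = (z_α + z_β)² · (σ₁² + σ₂²/r) / δ²
   = (1.282 + 0.842)² · (3.7² + 4²/4) / 1.6²
   = 4.5114 · (13.69 + 4) / 2.56
   = 4.5114 · 17.69 / 2.56
   = 31.17
Round up → n₁ = 32; n₂ = r·n₁ = 4 × 32 = 128.

n₁ = 32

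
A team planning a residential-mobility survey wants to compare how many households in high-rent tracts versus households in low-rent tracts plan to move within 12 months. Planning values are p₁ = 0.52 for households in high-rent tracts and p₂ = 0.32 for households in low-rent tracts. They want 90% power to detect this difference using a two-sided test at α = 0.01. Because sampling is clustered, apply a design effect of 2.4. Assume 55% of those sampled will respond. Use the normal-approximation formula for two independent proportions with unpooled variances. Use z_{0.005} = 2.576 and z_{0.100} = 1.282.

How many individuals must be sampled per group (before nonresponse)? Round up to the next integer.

n = (z_{α/2} + z_β)² · [p₁(1−p₁) + p₂(1−p₂)] / (p₁ − p₂)²
  = (2.576 + 1.282)² · (0.52·0.48 + 0.32·0.68) / (0.20)²
  = (3.858)² · (0.2496 + 0.2176) / 0.0400
  = 14.8842 · 0.4672 / 0.0400
  = 173.85
Design effect: 2.4 × 173.85 = 417.23.
Adjust for 55% response: 417.23 / 0.55 = 758.61.
Round up → n = 759 per group.

n = 759 per group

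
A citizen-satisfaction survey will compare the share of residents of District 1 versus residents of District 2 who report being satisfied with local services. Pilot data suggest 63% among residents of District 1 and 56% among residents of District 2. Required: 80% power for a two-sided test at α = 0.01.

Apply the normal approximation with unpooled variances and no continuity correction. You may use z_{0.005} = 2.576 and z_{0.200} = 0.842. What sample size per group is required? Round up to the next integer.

n = (z_{α/2} + z_β)² · [p₁(1−p₁) + p₂(1−p₂)] / (p₁ − p₂)²
  = (2.576 + 0.842)² · (0.63·0.37 + 0.56·0.44) / (0.07)²
  = (3.418)² · (0.2331 + 0.2464) / 0.0049
  = 11.6827 · 0.4795 / 0.0049
  = 1143.24
Round up → n = 1144 per group.

n = 1144 per group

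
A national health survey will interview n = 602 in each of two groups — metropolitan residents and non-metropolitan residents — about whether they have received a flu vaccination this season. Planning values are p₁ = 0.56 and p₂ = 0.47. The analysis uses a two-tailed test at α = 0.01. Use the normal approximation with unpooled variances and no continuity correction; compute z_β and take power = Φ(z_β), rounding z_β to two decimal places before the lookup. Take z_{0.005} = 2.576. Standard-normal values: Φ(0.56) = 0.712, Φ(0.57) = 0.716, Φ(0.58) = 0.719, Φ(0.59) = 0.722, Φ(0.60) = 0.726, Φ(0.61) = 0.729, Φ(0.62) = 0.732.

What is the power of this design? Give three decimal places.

z_β = |p₁−p₂|·√(n/[p₁q₁+p₂q₂]) − z_{α/2}
    = 0.09 · √(602/0.4955) − 2.576
    = 0.09 · 34.8559 − 2.576
    = 3.1370 − 2.576 = 0.5610 → 0.56
Power = Φ(0.56) = 0.712.

Power ≈ 0.712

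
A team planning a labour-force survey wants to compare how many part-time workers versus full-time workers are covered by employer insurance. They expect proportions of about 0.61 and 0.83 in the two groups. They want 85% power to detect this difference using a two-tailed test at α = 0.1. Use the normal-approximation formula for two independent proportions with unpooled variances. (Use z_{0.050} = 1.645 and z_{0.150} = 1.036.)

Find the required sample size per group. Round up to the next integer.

n = (z_{α/2} + z_β)² · [p₁(1−p₁) + p₂(1−p₂)] / (p₁ − p₂)²
  = (1.645 + 1.036)² · (0.61·0.39 + 0.83·0.17) / (-0.22)²
  = (2.681)² · (0.2379 + 0.1411) / 0.0484
  = 7.1878 · 0.3790 / 0.0484
  = 56.28
Round up → n = 57 per group.

n = 57 per group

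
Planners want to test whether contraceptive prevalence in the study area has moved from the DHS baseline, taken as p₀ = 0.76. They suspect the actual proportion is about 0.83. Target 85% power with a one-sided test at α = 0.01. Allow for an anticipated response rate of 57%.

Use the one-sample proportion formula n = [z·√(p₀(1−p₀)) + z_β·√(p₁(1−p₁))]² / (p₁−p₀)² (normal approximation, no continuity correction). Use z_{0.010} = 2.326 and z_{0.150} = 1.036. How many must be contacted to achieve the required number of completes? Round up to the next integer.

n = [z_α·√(p₀q₀) + z_β·√(p₁q₁)]² / (p₁ − p₀)²
  = [2.326·√(0.76·0.24) + 1.036·√(0.83·0.17)]² / (0.07)²
  = [2.326·0.4271 + 1.036·0.3756]² / 0.0049
  = [1.3826]² / 0.0049
  = 390.09
Adjust for 57% response: 390.09 / 0.57 = 684.37.
Round up → n = 685.

n = 685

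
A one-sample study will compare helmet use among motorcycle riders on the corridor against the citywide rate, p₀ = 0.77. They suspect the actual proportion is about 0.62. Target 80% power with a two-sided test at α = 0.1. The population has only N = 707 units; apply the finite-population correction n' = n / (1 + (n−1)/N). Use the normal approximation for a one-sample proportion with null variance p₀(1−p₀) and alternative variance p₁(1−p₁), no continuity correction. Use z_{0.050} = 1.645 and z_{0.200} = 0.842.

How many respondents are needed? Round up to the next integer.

n = [z_{α/2}·√(p₀q₀) + z_β·√(p₁q₁)]² / (p₁ − p₀)²
  = [1.645·√(0.77·0.23) + 0.842·√(0.62·0.38)]² / (-0.15)²
  = [1.645·0.4208 + 0.842·0.4854]² / 0.0225
  = [1.1010]² / 0.0225
  = 53.87
Finite-population correction (N = 707): 53.87 / (1 + (53.87 − 1)/707) = 50.12.
Round up → n = 51.

n = 51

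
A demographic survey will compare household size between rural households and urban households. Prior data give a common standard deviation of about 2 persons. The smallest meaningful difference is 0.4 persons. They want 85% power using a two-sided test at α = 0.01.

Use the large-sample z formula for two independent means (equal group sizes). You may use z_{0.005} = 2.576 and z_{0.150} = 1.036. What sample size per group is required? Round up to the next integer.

n = 653 per group

n = (z_{α/2} + z_β)² · (σ₁² + σ₂²) / δ²
  = (2.576 + 1.036)² · (2·2² = 8) / 0.4²
  = 13.0465 · 8 / 0.16
  = 652.33
Round up → n = 653 per group.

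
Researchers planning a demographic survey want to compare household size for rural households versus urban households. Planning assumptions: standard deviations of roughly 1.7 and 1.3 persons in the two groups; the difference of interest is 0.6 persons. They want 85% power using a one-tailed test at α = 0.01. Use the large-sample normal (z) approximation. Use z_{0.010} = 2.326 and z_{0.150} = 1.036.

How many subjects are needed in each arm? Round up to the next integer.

n = 144 per group

n = (z_α + z_β)² · (σ₁² + σ₂²) / δ²
  = (2.326 + 1.036)² · (1.7² + 1.3² = 4.58) / 0.6²
  = 11.3030 · 4.58 / 0.36
  = 143.80
Round up → n = 144 per group.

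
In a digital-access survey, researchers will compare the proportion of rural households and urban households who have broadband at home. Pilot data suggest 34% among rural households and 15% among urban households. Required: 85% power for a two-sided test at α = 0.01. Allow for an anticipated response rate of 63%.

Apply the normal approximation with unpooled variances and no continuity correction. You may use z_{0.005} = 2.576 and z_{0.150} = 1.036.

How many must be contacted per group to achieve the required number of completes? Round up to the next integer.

n = (z_{α/2} + z_β)² · [p₁(1−p₁) + p₂(1−p₂)] / (p₁ − p₂)²
  = (2.576 + 1.036)² · (0.34·0.66 + 0.15·0.85) / (0.19)²
  = (3.612)² · (0.2244 + 0.1275) / 0.0361
  = 13.0465 · 0.3519 / 0.0361
  = 127.18
Adjust for 63% response: 127.18 / 0.63 = 201.87.
Round up → n = 202 per group.

n = 202 per group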